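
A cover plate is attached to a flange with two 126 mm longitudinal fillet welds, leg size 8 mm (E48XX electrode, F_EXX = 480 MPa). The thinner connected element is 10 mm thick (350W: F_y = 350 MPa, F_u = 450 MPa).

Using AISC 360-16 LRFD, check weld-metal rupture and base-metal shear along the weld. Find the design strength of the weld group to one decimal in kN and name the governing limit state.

307.9 kN (weld metal governs)

Weld metal: throat = 0.707×8 = 5.656 mm, L = 2×126 = 252 mm. φR_n = 0.75 × 0.6 × 480 × 5.656 × 252 = 307.9 kN.
Base metal shear (10 mm plate): yield φR_n = 1.0×0.6×350×10×252 = 529.2 kN; rupture φR_n = 0.75×0.6×450×10×252 = 510.3 kN; take 510.3 kN (rupture).
Governing: min(307.9, 510.3) = 307.9 kN → weld metal.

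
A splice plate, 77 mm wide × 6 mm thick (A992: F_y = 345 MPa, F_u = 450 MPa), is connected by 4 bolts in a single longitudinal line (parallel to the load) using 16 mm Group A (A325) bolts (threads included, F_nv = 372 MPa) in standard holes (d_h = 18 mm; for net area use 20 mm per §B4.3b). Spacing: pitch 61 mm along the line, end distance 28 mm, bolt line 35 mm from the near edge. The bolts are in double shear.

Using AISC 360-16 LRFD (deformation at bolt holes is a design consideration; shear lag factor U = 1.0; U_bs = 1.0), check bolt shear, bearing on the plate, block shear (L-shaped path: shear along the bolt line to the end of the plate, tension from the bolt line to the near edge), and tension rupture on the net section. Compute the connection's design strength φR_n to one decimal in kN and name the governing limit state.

Bolt shear: A_b = π(16)²/4 = 201.06 mm². φR_n = 0.75 × 372 × 201.06 × 4 × 2 = 448.8 kN.
Bearing (6 mm plate, F_u = 450 MPa): end bolts L_c = 28 − 18/2 = 19, R_n = min(1.2×19×6×450, 2.4×16×6×450) = 61.56 kN/bolt; interior L_c = 61 − 18 = 43, R_n = 103.68 kN/bolt. φR_n = 0.75 × (1×61.56 + 3×103.68) = 279.5 kN.
Block shear: shear path 1×[28+3×61] = 1×211 mm, A_gv = 1266, A_nv = 1×(211 − 3.5×20)×6 = 846 mm²; tension to near edge: (35 − 0.5×20)×6 = 150 mm². R_n = min(0.6×450×846, 0.6×345×1266) + 1.0×450×150 = min(228.42, 262.06) + 67.5 = 295.92 kN. φR_n = 0.75 × 295.92 = 221.9 kN.
Tension rupture (net): A_n = (77 − 1×20)×6 = 342 mm² (U = 1.0, A_e = A_n). φR_n = 0.75 × 450 × 342 = 115.4 kN.
Governing: min(448.8, 279.5, 221.9, 115.4) = 115.4 kN → net-section rupture.

115.4 kN (net-section rupture governs)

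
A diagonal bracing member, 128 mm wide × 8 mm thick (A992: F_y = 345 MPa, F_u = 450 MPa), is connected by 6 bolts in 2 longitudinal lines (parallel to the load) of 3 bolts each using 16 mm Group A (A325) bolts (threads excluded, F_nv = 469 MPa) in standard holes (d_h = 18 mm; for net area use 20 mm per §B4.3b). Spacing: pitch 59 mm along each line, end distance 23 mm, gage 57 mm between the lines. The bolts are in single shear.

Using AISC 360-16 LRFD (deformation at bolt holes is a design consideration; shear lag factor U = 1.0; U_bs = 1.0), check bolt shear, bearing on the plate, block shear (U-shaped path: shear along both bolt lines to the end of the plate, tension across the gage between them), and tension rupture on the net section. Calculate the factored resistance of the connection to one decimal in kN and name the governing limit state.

Bolt shear: A_b = π(16)²/4 = 201.06 mm². φR_n = 0.75 × 469 × 201.06 × 6 × 1 = 424.3 kN.
Bearing (8 mm plate, F_u = 450 MPa): end bolts L_c = 23 − 18/2 = 14, R_n = min(1.2×14×8×450, 2.4×16×8×450) = 60.48 kN/bolt; interior L_c = 59 − 18 = 41, R_n = 138.24 kN/bolt. φR_n = 0.75 × (2×60.48 + 4×138.24) = 505.4 kN.
Block shear: shear path 2×[23+2×59] = 2×141 mm, A_gv = 2256, A_nv = 2×(141 − 2.5×20)×8 = 1456 mm²; tension across gage: (57 − 1×20)×8 = 296 mm². R_n = min(0.6×450×1456, 0.6×345×2256) + 1.0×450×296 = min(393.12, 466.99) + 133.2 = 526.32 kN. φR_n = 0.75 × 526.32 = 394.7 kN.
Tension rupture (net): A_n = (128 − 2×20)×8 = 704 mm² (U = 1.0, A_e = A_n). φR_n = 0.75 × 450 × 704 = 237.6 kN.
Governing: min(424.3, 505.4, 394.7, 237.6) = 237.6 kN → net-section rupture.

237.6 kN (net-section rupture governs)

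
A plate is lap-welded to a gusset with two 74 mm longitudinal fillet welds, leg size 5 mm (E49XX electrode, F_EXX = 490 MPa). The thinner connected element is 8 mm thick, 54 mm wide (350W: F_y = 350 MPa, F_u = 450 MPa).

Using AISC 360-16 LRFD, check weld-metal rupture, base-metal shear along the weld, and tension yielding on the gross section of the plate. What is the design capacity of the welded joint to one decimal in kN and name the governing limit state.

Weld metal: throat = 0.707×5 = 3.535 mm, L = 2×74 = 148 mm. φR_n = 0.75 × 0.6 × 490 × 3.535 × 148 = 115.4 kN.
Base metal shear (8 mm plate): yield φR_n = 1.0×0.6×350×8×148 = 248.6 kN; rupture φR_n = 0.75×0.6×450×8×148 = 239.8 kN; take 239.8 kN (rupture).
Tension yield (gross): A_g = 54×8 = 432 mm². φR_n = 0.90 × 350 × 432 = 136.1 kN.
Governing: min(115.4, 239.8, 136.1) = 115.4 kN → weld metal.

115.4 kN (weld metal governs)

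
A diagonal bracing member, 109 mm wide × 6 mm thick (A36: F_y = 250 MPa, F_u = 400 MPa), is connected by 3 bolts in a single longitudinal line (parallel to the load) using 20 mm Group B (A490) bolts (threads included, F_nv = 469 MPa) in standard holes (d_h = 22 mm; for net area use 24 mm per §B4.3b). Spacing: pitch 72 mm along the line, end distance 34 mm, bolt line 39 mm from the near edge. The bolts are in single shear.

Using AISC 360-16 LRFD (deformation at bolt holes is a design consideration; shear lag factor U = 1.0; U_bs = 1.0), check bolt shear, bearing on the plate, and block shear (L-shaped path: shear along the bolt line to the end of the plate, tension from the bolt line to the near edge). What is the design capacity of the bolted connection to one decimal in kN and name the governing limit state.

168.8 kN (block shear governs)

Bolt shear: A_b = π(20)²/4 = 314.16 mm². φR_n = 0.75 × 469 × 314.16 × 3 × 1 = 331.5 kN.
Bearing (6 mm plate, F_u = 400 MPa): end bolts L_c = 34 − 22/2 = 23, R_n = min(1.2×23×6×400, 2.4×20×6×400) = 66.24 kN/bolt; interior L_c = 72 − 22 = 50, R_n = 115.2 kN/bolt. φR_n = 0.75 × (1×66.24 + 2×115.2) = 222.5 kN.
Block shear: shear path 1×[34+2×72] = 1×178 mm, A_gv = 1068, A_nv = 1×(178 − 2.5×24)×6 = 708 mm²; tension to near edge: (39 − 0.5×24)×6 = 162 mm². R_n = min(0.6×400×708, 0.6×250×1068) + 1.0×400×162 = min(169.92, 160.2) + 64.8 = 225 kN. φR_n = 0.75 × 225 = 168.8 kN.
Governing: min(331.5, 222.5, 168.8) = 168.8 kN → block shear.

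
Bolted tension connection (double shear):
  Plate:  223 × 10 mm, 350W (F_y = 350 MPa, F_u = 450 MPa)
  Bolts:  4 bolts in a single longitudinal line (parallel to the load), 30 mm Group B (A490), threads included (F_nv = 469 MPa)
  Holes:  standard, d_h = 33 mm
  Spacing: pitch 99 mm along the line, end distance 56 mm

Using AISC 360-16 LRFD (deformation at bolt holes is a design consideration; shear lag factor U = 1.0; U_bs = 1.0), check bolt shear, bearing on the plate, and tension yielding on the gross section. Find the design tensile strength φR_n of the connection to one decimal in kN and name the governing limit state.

Bolt shear: A_b = π(30)²/4 = 706.86 mm². φR_n = 0.75 × 469 × 706.86 × 4 × 2 = 1989.1 kN.
Bearing (10 mm plate, F_u = 450 MPa): end bolts L_c = 56 − 33/2 = 39.5, R_n = min(1.2×39.5×10×450, 2.4×30×10×450) = 213.3 kN/bolt; interior L_c = 99 − 33 = 66, R_n = 324 kN/bolt. φR_n = 0.75 × (1×213.3 + 3×324) = 889.0 kN.
Tension yield (gross): A_g = 223×10 = 2230 mm². φR_n = 0.90 × 350 × 2230 = 702.5 kN.
Governing: min(1989.1, 889.0, 702.5) = 702.5 kN → gross-section yield.

702.5 kN (gross-section yield governs)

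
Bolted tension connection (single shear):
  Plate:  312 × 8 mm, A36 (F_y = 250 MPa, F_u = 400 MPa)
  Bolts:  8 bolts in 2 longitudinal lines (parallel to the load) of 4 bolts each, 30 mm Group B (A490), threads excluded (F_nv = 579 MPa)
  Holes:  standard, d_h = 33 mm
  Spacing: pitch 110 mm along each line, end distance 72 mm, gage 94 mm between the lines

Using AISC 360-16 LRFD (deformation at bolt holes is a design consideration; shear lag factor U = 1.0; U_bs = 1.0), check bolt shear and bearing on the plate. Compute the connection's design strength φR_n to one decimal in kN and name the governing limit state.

1356.5 kN (bearing governs)

Bolt shear: A_b = π(30)²/4 = 706.86 mm². φR_n = 0.75 × 579 × 706.86 × 8 × 1 = 2455.6 kN.
Bearing (8 mm plate, F_u = 400 MPa): end bolts L_c = 72 − 33/2 = 55.5, R_n = min(1.2×55.5×8×400, 2.4×30×8×400) = 213.12 kN/bolt; interior L_c = 110 − 33 = 77, R_n = 230.4 kN/bolt. φR_n = 0.75 × (2×213.12 + 6×230.4) = 1356.5 kN.
Governing: min(2455.6, 1356.5) = 1356.5 kN → bearing.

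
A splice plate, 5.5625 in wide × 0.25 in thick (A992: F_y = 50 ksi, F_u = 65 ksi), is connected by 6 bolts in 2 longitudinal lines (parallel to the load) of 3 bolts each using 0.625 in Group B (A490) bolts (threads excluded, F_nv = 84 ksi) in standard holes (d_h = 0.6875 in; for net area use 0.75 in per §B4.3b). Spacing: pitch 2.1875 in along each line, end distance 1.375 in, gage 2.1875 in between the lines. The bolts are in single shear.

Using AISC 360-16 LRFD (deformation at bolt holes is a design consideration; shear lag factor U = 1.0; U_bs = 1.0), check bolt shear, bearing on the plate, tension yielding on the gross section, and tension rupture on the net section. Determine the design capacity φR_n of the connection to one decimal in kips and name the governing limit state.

49.5 kips (net-section rupture governs)

Bolt shear: A_b = π(0.625)²/4 = 0.3068 in². φR_n = 0.75 × 84 × 0.3068 × 6 × 1 = 116.0 kips.
Bearing (0.25 in plate, F_u = 65 ksi): end bolts L_c = 1.375 − 0.6875/2 = 1.03125, R_n = min(1.2×1.03125×0.25×65, 2.4×0.625×0.25×65) = 20.109 kips/bolt; interior L_c = 2.1875 − 0.6875 = 1.5, R_n = 24.375 kips/bolt. φR_n = 0.75 × (2×20.109 + 4×24.375) = 103.3 kips.
Tension yield (gross): A_g = 5.5625×0.25 = 1.3906 in². φR_n = 0.90 × 50 × 1.3906 = 62.6 kips.
Tension rupture (net): A_n = (5.5625 − 2×0.75)×0.25 = 1.0156 in² (U = 1.0, A_e = A_n). φR_n = 0.75 × 65 × 1.0156 = 49.5 kips.
Governing: min(116.0, 103.3, 62.6, 49.5) = 49.5 kips → net-section rupture.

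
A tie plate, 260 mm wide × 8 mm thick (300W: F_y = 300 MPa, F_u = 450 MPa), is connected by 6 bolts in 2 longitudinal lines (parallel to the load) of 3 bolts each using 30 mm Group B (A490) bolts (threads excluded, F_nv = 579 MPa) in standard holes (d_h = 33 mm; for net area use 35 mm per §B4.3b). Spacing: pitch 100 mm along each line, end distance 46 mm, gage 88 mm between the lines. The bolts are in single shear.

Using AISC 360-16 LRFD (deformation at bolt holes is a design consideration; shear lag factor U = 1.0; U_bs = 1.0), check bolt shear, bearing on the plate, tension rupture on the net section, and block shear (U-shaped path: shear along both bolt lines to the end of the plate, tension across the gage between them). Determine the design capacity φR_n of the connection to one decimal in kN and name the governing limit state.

513.0 kN (net-section rupture governs)

Bolt shear: A_b = π(30)²/4 = 706.86 mm². φR_n = 0.75 × 579 × 706.86 × 6 × 1 = 1841.7 kN.
Bearing (8 mm plate, F_u = 450 MPa): end bolts L_c = 46 − 33/2 = 29.5, R_n = min(1.2×29.5×8×450, 2.4×30×8×450) = 127.44 kN/bolt; interior L_c = 100 − 33 = 67, R_n = 259.2 kN/bolt. φR_n = 0.75 × (2×127.44 + 4×259.2) = 968.8 kN.
Tension rupture (net): A_n = (260 − 2×35)×8 = 1520 mm² (U = 1.0, A_e = A_n). φR_n = 0.75 × 450 × 1520 = 513.0 kN.
Block shear: shear path 2×[46+2×100] = 2×246 mm, A_gv = 3936, A_nv = 2×(246 − 2.5×35)×8 = 2536 mm²; tension across gage: (88 − 1×35)×8 = 424 mm². R_n = min(0.6×450×2536, 0.6×300×3936) + 1.0×450×424 = min(684.72, 708.48) + 190.8 = 875.52 kN. φR_n = 0.75 × 875.52 = 656.6 kN.
Governing: min(1841.7, 968.8, 513.0, 656.6) = 513.0 kN → net-section rupture.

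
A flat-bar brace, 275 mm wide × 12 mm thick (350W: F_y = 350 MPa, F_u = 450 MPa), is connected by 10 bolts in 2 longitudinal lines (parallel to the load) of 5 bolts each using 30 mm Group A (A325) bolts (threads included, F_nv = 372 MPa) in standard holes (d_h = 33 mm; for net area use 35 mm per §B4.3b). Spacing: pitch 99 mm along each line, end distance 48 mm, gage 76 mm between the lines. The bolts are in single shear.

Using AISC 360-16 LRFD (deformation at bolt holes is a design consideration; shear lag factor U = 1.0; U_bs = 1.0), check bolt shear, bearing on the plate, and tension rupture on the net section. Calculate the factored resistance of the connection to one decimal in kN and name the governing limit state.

Bolt shear: A_b = π(30)²/4 = 706.86 mm². φR_n = 0.75 × 372 × 706.86 × 10 × 1 = 1972.1 kN.
Bearing (12 mm plate, F_u = 450 MPa): end bolts L_c = 48 − 33/2 = 31.5, R_n = min(1.2×31.5×12×450, 2.4×30×12×450) = 204.12 kN/bolt; interior L_c = 99 − 33 = 66, R_n = 388.8 kN/bolt. φR_n = 0.75 × (2×204.12 + 8×388.8) = 2639.0 kN.
Tension rupture (net): A_n = (275 − 2×35)×12 = 2460 mm² (U = 1.0, A_e = A_n). φR_n = 0.75 × 450 × 2460 = 830.3 kN.
Governing: min(1972.1, 2639.0, 830.3) = 830.3 kN → net-section rupture.

830.3 kN (net-section rupture governs)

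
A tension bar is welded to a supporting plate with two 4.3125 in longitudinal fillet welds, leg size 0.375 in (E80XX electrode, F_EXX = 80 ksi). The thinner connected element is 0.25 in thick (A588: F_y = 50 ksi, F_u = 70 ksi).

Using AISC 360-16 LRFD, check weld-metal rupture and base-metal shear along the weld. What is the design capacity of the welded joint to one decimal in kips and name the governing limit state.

64.7 kips (base-metal shear governs)

Weld metal: throat = 0.707×0.375 = 0.26513 in, L = 2×4.3125 = 8.625 in. φR_n = 0.75 × 0.6 × 80 × 0.26513 × 8.625 = 82.3 kips.
Base metal shear (0.25 in plate): yield φR_n = 1.0×0.6×50×0.25×8.625 = 64.7 kips; rupture φR_n = 0.75×0.6×70×0.25×8.625 = 67.9 kips; take 64.7 kips (yield).
Governing: min(82.3, 64.7) = 64.7 kips → base-metal shear.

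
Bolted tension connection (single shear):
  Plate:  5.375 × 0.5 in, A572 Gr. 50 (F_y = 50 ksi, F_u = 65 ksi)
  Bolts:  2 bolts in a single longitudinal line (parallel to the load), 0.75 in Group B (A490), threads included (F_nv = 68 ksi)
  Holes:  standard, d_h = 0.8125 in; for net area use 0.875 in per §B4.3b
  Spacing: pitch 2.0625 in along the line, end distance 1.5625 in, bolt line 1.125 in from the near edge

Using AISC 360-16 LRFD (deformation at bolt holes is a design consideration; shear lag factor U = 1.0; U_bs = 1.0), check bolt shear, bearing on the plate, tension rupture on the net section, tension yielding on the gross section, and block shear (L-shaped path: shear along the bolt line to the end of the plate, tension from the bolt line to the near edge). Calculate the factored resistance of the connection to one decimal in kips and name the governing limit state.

45.1 kips (bolt shear governs)

Bolt shear: A_b = π(0.75)²/4 = 0.44179 in². φR_n = 0.75 × 68 × 0.44179 × 2 × 1 = 45.1 kips.
Bearing (0.5 in plate, F_u = 65 ksi): end bolts L_c = 1.5625 − 0.8125/2 = 1.15625, R_n = min(1.2×1.15625×0.5×65, 2.4×0.75×0.5×65) = 45.094 kips/bolt; interior L_c = 2.0625 − 0.8125 = 1.25, R_n = 48.75 kips/bolt. φR_n = 0.75 × (1×45.094 + 1×48.75) = 70.4 kips.
Tension rupture (net): A_n = (5.375 − 1×0.875)×0.5 = 2.25 in² (U = 1.0, A_e = A_n). φR_n = 0.75 × 65 × 2.25 = 109.7 kips.
Tension yield (gross): A_g = 5.375×0.5 = 2.6875 in². φR_n = 0.90 × 50 × 2.6875 = 120.9 kips.
Block shear: shear path 1×[1.5625+1×2.0625] = 1×3.625 in, A_gv = 1.8125, A_nv = 1×(3.625 − 1.5×0.875)×0.5 = 1.1563 in²; tension to near edge: (1.125 − 0.5×0.875)×0.5 = 0.34375 in². R_n = min(0.6×65×1.1563, 0.6×50×1.8125) + 1.0×65×0.34375 = min(45.096, 54.375) + 22.344 = 67.44 kips. φR_n = 0.75 × 67.44 = 50.6 kips.
Governing: min(45.1, 70.4, 109.7, 120.9, 50.6) = 45.1 kips → bolt shear.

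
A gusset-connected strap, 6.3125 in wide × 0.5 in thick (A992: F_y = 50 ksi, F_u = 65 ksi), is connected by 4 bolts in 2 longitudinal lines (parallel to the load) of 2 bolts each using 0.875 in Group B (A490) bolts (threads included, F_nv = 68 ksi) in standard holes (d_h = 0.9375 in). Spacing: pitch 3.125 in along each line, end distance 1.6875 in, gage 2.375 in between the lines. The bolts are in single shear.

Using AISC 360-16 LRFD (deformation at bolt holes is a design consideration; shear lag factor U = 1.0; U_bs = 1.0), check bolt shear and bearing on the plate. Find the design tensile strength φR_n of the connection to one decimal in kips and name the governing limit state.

122.7 kips (bolt shear governs)

Bolt shear: A_b = π(0.875)²/4 = 0.60132 in². φR_n = 0.75 × 68 × 0.60132 × 4 × 1 = 122.7 kips.
Bearing (0.5 in plate, F_u = 65 ksi): end bolts L_c = 1.6875 − 0.9375/2 = 1.21875, R_n = min(1.2×1.21875×0.5×65, 2.4×0.875×0.5×65) = 47.531 kips/bolt; interior L_c = 3.125 − 0.9375 = 2.1875, R_n = 68.25 kips/bolt. φR_n = 0.75 × (2×47.531 + 2×68.25) = 173.7 kips.
Governing: min(122.7, 173.7) = 122.7 kips → bolt shear.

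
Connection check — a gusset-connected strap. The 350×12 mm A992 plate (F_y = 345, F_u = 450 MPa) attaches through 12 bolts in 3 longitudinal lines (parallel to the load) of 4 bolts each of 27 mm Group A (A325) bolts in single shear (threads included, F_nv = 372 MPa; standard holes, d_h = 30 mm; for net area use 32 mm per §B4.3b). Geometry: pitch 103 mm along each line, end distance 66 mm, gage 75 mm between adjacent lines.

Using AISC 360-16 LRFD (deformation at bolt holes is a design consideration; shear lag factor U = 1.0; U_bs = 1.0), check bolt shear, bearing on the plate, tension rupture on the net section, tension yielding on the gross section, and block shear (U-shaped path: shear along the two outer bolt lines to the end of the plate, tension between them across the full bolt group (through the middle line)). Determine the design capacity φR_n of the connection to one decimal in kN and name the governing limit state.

Bolt shear: A_b = π(27)²/4 = 572.56 mm². φR_n = 0.75 × 372 × 572.56 × 12 × 1 = 1916.9 kN.
Bearing (12 mm plate, F_u = 450 MPa): end bolts L_c = 66 − 30/2 = 51, R_n = min(1.2×51×12×450, 2.4×27×12×450) = 330.48 kN/bolt; interior L_c = 103 − 30 = 73, R_n = 349.92 kN/bolt. φR_n = 0.75 × (3×330.48 + 9×349.92) = 3105.5 kN.
Tension rupture (net): A_n = (350 − 3×32)×12 = 3048 mm² (U = 1.0, A_e = A_n). φR_n = 0.75 × 450 × 3048 = 1028.7 kN.
Tension yield (gross): A_g = 350×12 = 4200 mm². φR_n = 0.90 × 345 × 4200 = 1304.1 kN.
Block shear: shear path 2×[66+3×103] = 2×375 mm, A_gv = 9000, A_nv = 2×(375 − 3.5×32)×12 = 6312 mm²; tension across gage: (150 − 2×32)×12 = 1032 mm². R_n = min(0.6×450×6312, 0.6×345×9000) + 1.0×450×1032 = min(1704.2, 1863) + 464.4 = 2168.6 kN. φR_n = 0.75 × 2168.6 = 1626.5 kN.
Governing: min(1916.9, 3105.5, 1028.7, 1304.1, 1626.5) = 1028.7 kN → net-section rupture.

1028.7 kN (net-section rupture governs)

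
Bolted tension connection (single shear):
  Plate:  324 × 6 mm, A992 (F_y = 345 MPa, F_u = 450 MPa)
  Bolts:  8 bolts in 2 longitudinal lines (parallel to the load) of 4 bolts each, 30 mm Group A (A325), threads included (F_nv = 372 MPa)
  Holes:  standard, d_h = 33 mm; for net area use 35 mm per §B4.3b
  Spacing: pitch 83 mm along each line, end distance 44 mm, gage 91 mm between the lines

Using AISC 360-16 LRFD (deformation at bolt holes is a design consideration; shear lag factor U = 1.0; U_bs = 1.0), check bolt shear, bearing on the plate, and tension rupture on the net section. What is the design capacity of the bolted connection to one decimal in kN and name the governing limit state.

514.4 kN (net-section rupture governs)

Bolt shear: A_b = π(30)²/4 = 706.86 mm². φR_n = 0.75 × 372 × 706.86 × 8 × 1 = 1577.7 kN.
Bearing (6 mm plate, F_u = 450 MPa): end bolts L_c = 44 − 33/2 = 27.5, R_n = min(1.2×27.5×6×450, 2.4×30×6×450) = 89.1 kN/bolt; interior L_c = 83 − 33 = 50, R_n = 162 kN/bolt. φR_n = 0.75 × (2×89.1 + 6×162) = 862.7 kN.
Tension rupture (net): A_n = (324 − 2×35)×6 = 1524 mm² (U = 1.0, A_e = A_n). φR_n = 0.75 × 450 × 1524 = 514.4 kN.
Governing: min(1577.7, 862.7, 514.4) = 514.4 kN → net-section rupture.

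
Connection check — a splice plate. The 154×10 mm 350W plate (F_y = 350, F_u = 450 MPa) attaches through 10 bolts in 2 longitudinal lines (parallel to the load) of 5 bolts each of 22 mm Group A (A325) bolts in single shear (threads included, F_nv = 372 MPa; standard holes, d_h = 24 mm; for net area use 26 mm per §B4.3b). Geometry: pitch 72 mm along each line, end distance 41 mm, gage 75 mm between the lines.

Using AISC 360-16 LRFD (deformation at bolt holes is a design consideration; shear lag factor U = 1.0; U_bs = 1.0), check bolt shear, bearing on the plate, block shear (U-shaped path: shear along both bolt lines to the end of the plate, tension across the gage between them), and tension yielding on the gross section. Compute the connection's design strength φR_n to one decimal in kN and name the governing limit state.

485.1 kN (gross-section yield governs)

Bolt shear: A_b = π(22)²/4 = 380.13 mm². φR_n = 0.75 × 372 × 380.13 × 10 × 1 = 1060.6 kN.
Bearing (10 mm plate, F_u = 450 MPa): end bolts L_c = 41 − 24/2 = 29, R_n = min(1.2×29×10×450, 2.4×22×10×450) = 156.6 kN/bolt; interior L_c = 72 − 24 = 48, R_n = 237.6 kN/bolt. φR_n = 0.75 × (2×156.6 + 8×237.6) = 1660.5 kN.
Block shear: shear path 2×[41+4×72] = 2×329 mm, A_gv = 6580, A_nv = 2×(329 − 4.5×26)×10 = 4240 mm²; tension across gage: (75 − 1×26)×10 = 490 mm². R_n = min(0.6×450×4240, 0.6×350×6580) + 1.0×450×490 = min(1144.8, 1381.8) + 220.5 = 1365.3 kN. φR_n = 0.75 × 1365.3 = 1024.0 kN.
Tension yield (gross): A_g = 154×10 = 1540 mm². φR_n = 0.90 × 350 × 1540 = 485.1 kN.
Governing: min(1060.6, 1660.5, 1024.0, 485.1) = 485.1 kN → gross-section yield.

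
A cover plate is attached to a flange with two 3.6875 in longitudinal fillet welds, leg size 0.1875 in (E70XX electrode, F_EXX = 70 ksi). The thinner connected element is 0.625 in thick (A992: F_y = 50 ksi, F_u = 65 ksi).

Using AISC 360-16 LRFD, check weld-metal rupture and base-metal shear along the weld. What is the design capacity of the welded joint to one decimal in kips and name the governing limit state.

30.8 kips (weld metal governs)

Weld metal: throat = 0.707×0.1875 = 0.13256 in, L = 2×3.6875 = 7.375 in. φR_n = 0.75 × 0.6 × 70 × 0.13256 × 7.375 = 30.8 kips.
Base metal shear (0.625 in plate): yield φR_n = 1.0×0.6×50×0.625×7.375 = 138.3 kips; rupture φR_n = 0.75×0.6×65×0.625×7.375 = 134.8 kips; take 134.8 kips (rupture).
Governing: min(30.8, 134.8) = 30.8 kips → weld metal.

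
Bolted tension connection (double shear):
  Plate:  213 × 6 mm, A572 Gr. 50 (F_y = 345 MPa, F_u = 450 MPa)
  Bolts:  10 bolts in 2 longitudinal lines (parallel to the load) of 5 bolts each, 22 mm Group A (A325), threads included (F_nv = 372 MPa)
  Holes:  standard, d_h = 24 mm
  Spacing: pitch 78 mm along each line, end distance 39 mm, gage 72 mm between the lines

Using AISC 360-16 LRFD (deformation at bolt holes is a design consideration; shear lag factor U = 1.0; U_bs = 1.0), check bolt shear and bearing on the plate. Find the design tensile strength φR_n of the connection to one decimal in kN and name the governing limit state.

Bolt shear: A_b = π(22)²/4 = 380.13 mm². φR_n = 0.75 × 372 × 380.13 × 10 × 2 = 2121.1 kN.
Bearing (6 mm plate, F_u = 450 MPa): end bolts L_c = 39 − 24/2 = 27, R_n = min(1.2×27×6×450, 2.4×22×6×450) = 87.48 kN/bolt; interior L_c = 78 − 24 = 54, R_n = 142.56 kN/bolt. φR_n = 0.75 × (2×87.48 + 8×142.56) = 986.6 kN.
Governing: min(2121.1, 986.6) = 986.6 kN → bearing.

986.6 kN (bearing governs)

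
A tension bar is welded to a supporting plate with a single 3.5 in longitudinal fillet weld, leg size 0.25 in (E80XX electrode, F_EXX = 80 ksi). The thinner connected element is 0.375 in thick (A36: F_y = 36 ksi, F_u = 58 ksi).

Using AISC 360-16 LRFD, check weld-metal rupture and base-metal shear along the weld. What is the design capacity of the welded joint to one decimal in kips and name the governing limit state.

Weld metal: throat = 0.707×0.25 = 0.17675 in, L = 3.5 in. φR_n = 0.75 × 0.6 × 80 × 0.17675 × 3.5 = 22.3 kips.
Base metal shear (0.375 in plate): yield φR_n = 1.0×0.6×36×0.375×3.5 = 28.4 kips; rupture φR_n = 0.75×0.6×58×0.375×3.5 = 34.3 kips; take 28.4 kips (yield).
Governing: min(22.3, 28.4) = 22.3 kips → weld metal.

22.3 kips (weld metal governs)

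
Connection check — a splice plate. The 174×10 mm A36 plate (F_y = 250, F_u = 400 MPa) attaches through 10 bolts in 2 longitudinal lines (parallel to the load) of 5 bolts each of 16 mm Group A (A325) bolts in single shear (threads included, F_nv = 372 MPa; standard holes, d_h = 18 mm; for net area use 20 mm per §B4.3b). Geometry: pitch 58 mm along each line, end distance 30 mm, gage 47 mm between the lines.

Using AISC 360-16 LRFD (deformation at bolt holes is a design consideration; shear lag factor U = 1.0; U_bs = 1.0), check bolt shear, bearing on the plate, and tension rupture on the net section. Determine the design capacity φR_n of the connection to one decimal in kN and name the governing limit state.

Bolt shear: A_b = π(16)²/4 = 201.06 mm². φR_n = 0.75 × 372 × 201.06 × 10 × 1 = 561.0 kN.
Bearing (10 mm plate, F_u = 400 MPa): end bolts L_c = 30 − 18/2 = 21, R_n = min(1.2×21×10×400, 2.4×16×10×400) = 100.8 kN/bolt; interior L_c = 58 − 18 = 40, R_n = 153.6 kN/bolt. φR_n = 0.75 × (2×100.8 + 8×153.6) = 1072.8 kN.
Tension rupture (net): A_n = (174 − 2×20)×10 = 1340 mm² (U = 1.0, A_e = A_n). φR_n = 0.75 × 400 × 1340 = 402.0 kN.
Governing: min(561.0, 1072.8, 402.0) = 402.0 kN → net-section rupture.

402.0 kN (net-section rupture governs)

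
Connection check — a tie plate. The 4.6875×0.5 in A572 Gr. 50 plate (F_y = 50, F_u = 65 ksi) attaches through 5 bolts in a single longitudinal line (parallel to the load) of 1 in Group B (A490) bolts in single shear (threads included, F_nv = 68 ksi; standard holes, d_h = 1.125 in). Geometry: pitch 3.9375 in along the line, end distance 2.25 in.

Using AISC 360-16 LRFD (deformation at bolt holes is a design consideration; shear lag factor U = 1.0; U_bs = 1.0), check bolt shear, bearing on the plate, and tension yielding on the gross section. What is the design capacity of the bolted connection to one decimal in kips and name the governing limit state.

105.5 kips (gross-section yield governs)

Bolt shear: A_b = π(1)²/4 = 0.7854 in². φR_n = 0.75 × 68 × 0.7854 × 5 × 1 = 200.3 kips.
Bearing (0.5 in plate, F_u = 65 ksi): end bolts L_c = 2.25 − 1.125/2 = 1.6875, R_n = min(1.2×1.6875×0.5×65, 2.4×1×0.5×65) = 65.813 kips/bolt; interior L_c = 3.9375 − 1.125 = 2.8125, R_n = 78 kips/bolt. φR_n = 0.75 × (1×65.813 + 4×78) = 283.4 kips.
Tension yield (gross): A_g = 4.6875×0.5 = 2.3438 in². φR_n = 0.90 × 50 × 2.3438 = 105.5 kips.
Governing: min(200.3, 283.4, 105.5) = 105.5 kips → gross-section yield.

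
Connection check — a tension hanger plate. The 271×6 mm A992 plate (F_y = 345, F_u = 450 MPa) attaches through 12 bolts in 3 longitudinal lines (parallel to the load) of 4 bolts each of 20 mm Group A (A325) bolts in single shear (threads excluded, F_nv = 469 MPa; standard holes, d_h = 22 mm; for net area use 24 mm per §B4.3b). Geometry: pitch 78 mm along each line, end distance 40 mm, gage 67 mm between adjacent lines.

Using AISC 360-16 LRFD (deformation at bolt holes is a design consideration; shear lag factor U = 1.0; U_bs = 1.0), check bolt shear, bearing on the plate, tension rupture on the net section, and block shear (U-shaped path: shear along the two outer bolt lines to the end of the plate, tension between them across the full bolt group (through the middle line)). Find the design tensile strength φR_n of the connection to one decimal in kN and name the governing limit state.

403.0 kN (net-section rupture governs)

Bolt shear: A_b = π(20)²/4 = 314.16 mm². φR_n = 0.75 × 469 × 314.16 × 12 × 1 = 1326.1 kN.
Bearing (6 mm plate, F_u = 450 MPa): end bolts L_c = 40 − 22/2 = 29, R_n = min(1.2×29×6×450, 2.4×20×6×450) = 93.96 kN/bolt; interior L_c = 78 − 22 = 56, R_n = 129.6 kN/bolt. φR_n = 0.75 × (3×93.96 + 9×129.6) = 1086.2 kN.
Tension rupture (net): A_n = (271 − 3×24)×6 = 1194 mm² (U = 1.0, A_e = A_n). φR_n = 0.75 × 450 × 1194 = 403.0 kN.
Block shear: shear path 2×[40+3×78] = 2×274 mm, A_gv = 3288, A_nv = 2×(274 − 3.5×24)×6 = 2280 mm²; tension across gage: (134 − 2×24)×6 = 516 mm². R_n = min(0.6×450×2280, 0.6×345×3288) + 1.0×450×516 = min(615.6, 680.62) + 232.2 = 847.8 kN. φR_n = 0.75 × 847.8 = 635.9 kN.
Governing: min(1326.1, 1086.2, 403.0, 635.9) = 403.0 kN → net-section rupture.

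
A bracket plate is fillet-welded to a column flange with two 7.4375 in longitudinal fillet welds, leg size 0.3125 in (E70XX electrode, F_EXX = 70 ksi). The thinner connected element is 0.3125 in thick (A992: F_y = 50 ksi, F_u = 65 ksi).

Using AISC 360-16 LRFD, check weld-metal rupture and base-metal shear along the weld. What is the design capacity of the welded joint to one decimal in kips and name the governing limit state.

Weld metal: throat = 0.707×0.3125 = 0.22094 in, L = 2×7.4375 = 14.875 in. φR_n = 0.75 × 0.6 × 70 × 0.22094 × 14.875 = 103.5 kips.
Base metal shear (0.3125 in plate): yield φR_n = 1.0×0.6×50×0.3125×14.875 = 139.5 kips; rupture φR_n = 0.75×0.6×65×0.3125×14.875 = 136.0 kips; take 136.0 kips (rupture).
Governing: min(103.5, 136.0) = 103.5 kips → weld metal.

103.5 kips (weld metal governs)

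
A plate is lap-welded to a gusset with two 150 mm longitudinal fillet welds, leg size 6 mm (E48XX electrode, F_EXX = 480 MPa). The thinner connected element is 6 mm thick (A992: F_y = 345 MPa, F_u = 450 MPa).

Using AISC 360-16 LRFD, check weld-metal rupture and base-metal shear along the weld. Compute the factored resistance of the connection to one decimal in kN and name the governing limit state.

274.9 kN (weld metal governs)

Weld metal: throat = 0.707×6 = 4.242 mm, L = 2×150 = 300 mm. φR_n = 0.75 × 0.6 × 480 × 4.242 × 300 = 274.9 kN.
Base metal shear (6 mm plate): yield φR_n = 1.0×0.6×345×6×300 = 372.6 kN; rupture φR_n = 0.75×0.6×450×6×300 = 364.5 kN; take 364.5 kN (rupture).
Governing: min(274.9, 364.5) = 274.9 kN → weld metal.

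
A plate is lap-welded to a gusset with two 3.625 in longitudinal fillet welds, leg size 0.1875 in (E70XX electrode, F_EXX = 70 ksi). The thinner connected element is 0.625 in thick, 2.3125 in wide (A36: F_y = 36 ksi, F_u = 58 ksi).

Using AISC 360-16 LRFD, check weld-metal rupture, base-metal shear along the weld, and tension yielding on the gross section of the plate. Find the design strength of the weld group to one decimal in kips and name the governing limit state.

30.3 kips (weld metal governs)

Weld metal: throat = 0.707×0.1875 = 0.13256 in, L = 2×3.625 = 7.25 in. φR_n = 0.75 × 0.6 × 70 × 0.13256 × 7.25 = 30.3 kips.
Base metal shear (0.625 in plate): yield φR_n = 1.0×0.6×36×0.625×7.25 = 97.9 kips; rupture φR_n = 0.75×0.6×58×0.625×7.25 = 118.3 kips; take 97.9 kips (yield).
Tension yield (gross): A_g = 2.3125×0.625 = 1.4453 in². φR_n = 0.90 × 36 × 1.4453 = 46.8 kips.
Governing: min(30.3, 97.9, 46.8) = 30.3 kips → weld metal.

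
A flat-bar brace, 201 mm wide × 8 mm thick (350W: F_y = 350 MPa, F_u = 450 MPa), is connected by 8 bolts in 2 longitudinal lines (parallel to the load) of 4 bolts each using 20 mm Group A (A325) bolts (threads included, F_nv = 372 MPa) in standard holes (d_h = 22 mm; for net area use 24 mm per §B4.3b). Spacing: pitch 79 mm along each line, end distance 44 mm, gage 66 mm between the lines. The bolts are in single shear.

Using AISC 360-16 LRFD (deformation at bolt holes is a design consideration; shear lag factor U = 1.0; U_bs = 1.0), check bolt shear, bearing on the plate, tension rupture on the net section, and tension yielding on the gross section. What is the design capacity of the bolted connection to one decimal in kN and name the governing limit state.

413.1 kN (net-section rupture governs)

Bolt shear: A_b = π(20)²/4 = 314.16 mm². φR_n = 0.75 × 372 × 314.16 × 8 × 1 = 701.2 kN.
Bearing (8 mm plate, F_u = 450 MPa): end bolts L_c = 44 − 22/2 = 33, R_n = min(1.2×33×8×450, 2.4×20×8×450) = 142.56 kN/bolt; interior L_c = 79 − 22 = 57, R_n = 172.8 kN/bolt. φR_n = 0.75 × (2×142.56 + 6×172.8) = 991.4 kN.
Tension rupture (net): A_n = (201 − 2×24)×8 = 1224 mm² (U = 1.0, A_e = A_n). φR_n = 0.75 × 450 × 1224 = 413.1 kN.
Tension yield (gross): A_g = 201×8 = 1608 mm². φR_n = 0.90 × 350 × 1608 = 506.5 kN.
Governing: min(701.2, 991.4, 413.1, 506.5) = 413.1 kN → net-section rupture.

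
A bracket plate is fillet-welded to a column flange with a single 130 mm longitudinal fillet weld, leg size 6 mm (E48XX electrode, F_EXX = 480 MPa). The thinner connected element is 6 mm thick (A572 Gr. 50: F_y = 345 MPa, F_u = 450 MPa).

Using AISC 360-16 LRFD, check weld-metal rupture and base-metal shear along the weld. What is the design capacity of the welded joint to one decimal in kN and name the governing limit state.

Weld metal: throat = 0.707×6 = 4.242 mm, L = 130 mm. φR_n = 0.75 × 0.6 × 480 × 4.242 × 130 = 119.1 kN.
Base metal shear (6 mm plate): yield φR_n = 1.0×0.6×345×6×130 = 161.5 kN; rupture φR_n = 0.75×0.6×450×6×130 = 158.0 kN; take 158.0 kN (rupture).
Governing: min(119.1, 158.0) = 119.1 kN → weld metal.

119.1 kN (weld metal governs)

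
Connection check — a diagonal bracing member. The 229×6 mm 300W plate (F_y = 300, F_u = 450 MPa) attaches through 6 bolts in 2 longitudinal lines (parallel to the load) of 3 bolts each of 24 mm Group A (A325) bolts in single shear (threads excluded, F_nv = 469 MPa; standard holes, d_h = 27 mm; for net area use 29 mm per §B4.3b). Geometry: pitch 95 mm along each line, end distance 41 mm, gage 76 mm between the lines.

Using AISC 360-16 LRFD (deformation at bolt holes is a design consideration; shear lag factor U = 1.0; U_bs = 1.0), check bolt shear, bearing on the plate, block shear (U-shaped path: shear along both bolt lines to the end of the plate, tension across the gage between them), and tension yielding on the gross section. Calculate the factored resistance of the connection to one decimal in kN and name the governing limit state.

371.0 kN (gross-section yield governs)

Bolt shear: A_b = π(24)²/4 = 452.39 mm². φR_n = 0.75 × 469 × 452.39 × 6 × 1 = 954.8 kN.
Bearing (6 mm plate, F_u = 450 MPa): end bolts L_c = 41 − 27/2 = 27.5, R_n = min(1.2×27.5×6×450, 2.4×24×6×450) = 89.1 kN/bolt; interior L_c = 95 − 27 = 68, R_n = 155.52 kN/bolt. φR_n = 0.75 × (2×89.1 + 4×155.52) = 600.2 kN.
Block shear: shear path 2×[41+2×95] = 2×231 mm, A_gv = 2772, A_nv = 2×(231 − 2.5×29)×6 = 1902 mm²; tension across gage: (76 − 1×29)×6 = 282 mm². R_n = min(0.6×450×1902, 0.6×300×2772) + 1.0×450×282 = min(513.54, 498.96) + 126.9 = 625.86 kN. φR_n = 0.75 × 625.86 = 469.4 kN.
Tension yield (gross): A_g = 229×6 = 1374 mm². φR_n = 0.90 × 300 × 1374 = 371.0 kN.
Governing: min(954.8, 600.2, 469.4, 371.0) = 371.0 kN → gross-section yield.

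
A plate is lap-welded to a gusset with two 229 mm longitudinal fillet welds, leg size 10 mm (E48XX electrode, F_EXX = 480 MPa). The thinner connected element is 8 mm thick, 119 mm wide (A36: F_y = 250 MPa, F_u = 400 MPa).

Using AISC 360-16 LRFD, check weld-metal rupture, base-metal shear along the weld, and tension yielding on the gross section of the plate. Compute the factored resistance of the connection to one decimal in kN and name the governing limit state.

Weld metal: throat = 0.707×10 = 7.07 mm, L = 2×229 = 458 mm. φR_n = 0.75 × 0.6 × 480 × 7.07 × 458 = 699.4 kN.
Base metal shear (8 mm plate): yield φR_n = 1.0×0.6×250×8×458 = 549.6 kN; rupture φR_n = 0.75×0.6×400×8×458 = 659.5 kN; take 549.6 kN (yield).
Tension yield (gross): A_g = 119×8 = 952 mm². φR_n = 0.90 × 250 × 952 = 214.2 kN.
Governing: min(699.4, 549.6, 214.2) = 214.2 kN → gross-section yield.

214.2 kN (gross-section yield governs)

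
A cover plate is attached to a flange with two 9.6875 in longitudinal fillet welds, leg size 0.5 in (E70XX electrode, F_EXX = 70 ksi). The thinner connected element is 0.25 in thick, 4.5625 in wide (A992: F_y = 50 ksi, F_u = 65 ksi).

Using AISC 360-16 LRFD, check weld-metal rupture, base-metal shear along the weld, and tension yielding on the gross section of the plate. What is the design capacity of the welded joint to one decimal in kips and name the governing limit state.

51.3 kips (gross-section yield governs)

Weld metal: throat = 0.707×0.5 = 0.3535 in, L = 2×9.6875 = 19.375 in. φR_n = 0.75 × 0.6 × 70 × 0.3535 × 19.375 = 215.7 kips.
Base metal shear (0.25 in plate): yield φR_n = 1.0×0.6×50×0.25×19.375 = 145.3 kips; rupture φR_n = 0.75×0.6×65×0.25×19.375 = 141.7 kips; take 141.7 kips (rupture).
Tension yield (gross): A_g = 4.5625×0.25 = 1.1406 in². φR_n = 0.90 × 50 × 1.1406 = 51.3 kips.
Governing: min(215.7, 141.7, 51.3) = 51.3 kips → gross-section yield.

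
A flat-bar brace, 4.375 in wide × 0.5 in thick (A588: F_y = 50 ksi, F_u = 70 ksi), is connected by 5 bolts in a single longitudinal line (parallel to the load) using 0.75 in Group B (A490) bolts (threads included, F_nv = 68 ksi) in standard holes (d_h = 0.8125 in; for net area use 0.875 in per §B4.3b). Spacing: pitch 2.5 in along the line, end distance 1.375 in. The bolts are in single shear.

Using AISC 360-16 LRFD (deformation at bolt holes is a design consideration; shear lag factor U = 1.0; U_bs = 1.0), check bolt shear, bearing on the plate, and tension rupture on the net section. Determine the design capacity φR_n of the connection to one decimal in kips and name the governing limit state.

91.9 kips (net-section rupture governs)

Bolt shear: A_b = π(0.75)²/4 = 0.44179 in². φR_n = 0.75 × 68 × 0.44179 × 5 × 1 = 112.7 kips.
Bearing (0.5 in plate, F_u = 70 ksi): end bolts L_c = 1.375 − 0.8125/2 = 0.96875, R_n = min(1.2×0.96875×0.5×70, 2.4×0.75×0.5×70) = 40.688 kips/bolt; interior L_c = 2.5 − 0.8125 = 1.6875, R_n = 63 kips/bolt. φR_n = 0.75 × (1×40.688 + 4×63) = 219.5 kips.
Tension rupture (net): A_n = (4.375 − 1×0.875)×0.5 = 1.75 in² (U = 1.0, A_e = A_n). φR_n = 0.75 × 70 × 1.75 = 91.9 kips.
Governing: min(112.7, 219.5, 91.9) = 91.9 kips → net-section rupture.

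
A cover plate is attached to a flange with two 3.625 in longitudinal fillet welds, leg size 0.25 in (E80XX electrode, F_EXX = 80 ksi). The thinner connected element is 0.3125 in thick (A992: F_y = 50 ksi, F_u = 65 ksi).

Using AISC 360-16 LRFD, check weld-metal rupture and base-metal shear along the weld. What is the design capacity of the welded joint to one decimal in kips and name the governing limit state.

Weld metal: throat = 0.707×0.25 = 0.17675 in, L = 2×3.625 = 7.25 in. φR_n = 0.75 × 0.6 × 80 × 0.17675 × 7.25 = 46.1 kips.
Base metal shear (0.3125 in plate): yield φR_n = 1.0×0.6×50×0.3125×7.25 = 68.0 kips; rupture φR_n = 0.75×0.6×65×0.3125×7.25 = 66.3 kips; take 66.3 kips (rupture).
Governing: min(46.1, 66.3) = 46.1 kips → weld metal.

46.1 kips (weld metal governs)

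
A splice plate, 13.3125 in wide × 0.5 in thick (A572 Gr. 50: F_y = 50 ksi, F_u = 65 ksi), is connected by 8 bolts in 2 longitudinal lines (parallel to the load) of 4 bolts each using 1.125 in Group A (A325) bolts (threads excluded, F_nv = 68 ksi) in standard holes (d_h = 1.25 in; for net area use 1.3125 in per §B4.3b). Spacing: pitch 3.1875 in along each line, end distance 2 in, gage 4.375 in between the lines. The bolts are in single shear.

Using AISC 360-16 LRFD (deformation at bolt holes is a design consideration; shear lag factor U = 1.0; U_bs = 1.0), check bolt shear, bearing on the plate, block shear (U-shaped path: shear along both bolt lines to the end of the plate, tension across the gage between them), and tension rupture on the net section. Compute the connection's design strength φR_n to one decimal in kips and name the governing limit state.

Bolt shear: A_b = π(1.125)²/4 = 0.99402 in². φR_n = 0.75 × 68 × 0.99402 × 8 × 1 = 405.6 kips.
Bearing (0.5 in plate, F_u = 65 ksi): end bolts L_c = 2 − 1.25/2 = 1.375, R_n = min(1.2×1.375×0.5×65, 2.4×1.125×0.5×65) = 53.625 kips/bolt; interior L_c = 3.1875 − 1.25 = 1.9375, R_n = 75.563 kips/bolt. φR_n = 0.75 × (2×53.625 + 6×75.563) = 420.5 kips.
Block shear: shear path 2×[2+3×3.1875] = 2×11.5625 in, A_gv = 11.563, A_nv = 2×(11.5625 − 3.5×1.3125)×0.5 = 6.9688 in²; tension across gage: (4.375 − 1×1.3125)×0.5 = 1.5313 in². R_n = min(0.6×65×6.9688, 0.6×50×11.563) + 1.0×65×1.5313 = min(271.78, 346.89) + 99.535 = 371.32 kips. φR_n = 0.75 × 371.32 = 278.5 kips.
Tension rupture (net): A_n = (13.3125 − 2×1.3125)×0.5 = 5.3438 in² (U = 1.0, A_e = A_n). φR_n = 0.75 × 65 × 5.3438 = 260.5 kips.
Governing: min(405.6, 420.5, 278.5, 260.5) = 260.5 kips → net-section rupture.

260.5 kips (net-section rupture governs)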